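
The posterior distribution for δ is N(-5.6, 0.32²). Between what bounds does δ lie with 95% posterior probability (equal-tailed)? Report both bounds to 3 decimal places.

[-6.227, -4.973]

The posterior is symmetric, so the 95% equal-tailed interval is δ = -5.6 ± z·0.32 with z = 1.960.
Half-width: 1.960 × 0.32 = 0.627.
-5.6 − 0.627 = -6.227; -5.6 + 0.627 = -4.973.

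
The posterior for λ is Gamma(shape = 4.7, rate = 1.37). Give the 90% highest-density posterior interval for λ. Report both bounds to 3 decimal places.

[0.972, 5.794]

The posterior is unimodal and skewed, so the HPD interval has equal density at both endpoints and is the shortest 90% interval.
Solving f(0.972) = f(5.794) with F(5.794) − F(0.972) = 0.90 gives [0.972, 5.794].
For comparison, the equal-tailed interval is [1.302, 6.378]; the HPD is narrower and shifted toward the mode.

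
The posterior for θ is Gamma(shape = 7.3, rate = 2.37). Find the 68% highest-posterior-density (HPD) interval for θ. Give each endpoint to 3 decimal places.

[1.729, 3.873]

The posterior is unimodal and skewed, so the HPD interval has equal density at both endpoints and is the shortest 68% interval.
Solving f(1.729) = f(3.873) with F(3.873) − F(1.729) = 0.68 gives [1.729, 3.873].
For comparison, the equal-tailed interval is [1.971, 4.187]; the HPD is narrower and shifted toward the mode.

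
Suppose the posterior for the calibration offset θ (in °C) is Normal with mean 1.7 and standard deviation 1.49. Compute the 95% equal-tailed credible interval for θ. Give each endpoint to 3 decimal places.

[-1.220, 4.620]

The posterior is symmetric, so the 95% equal-tailed interval is θ = 1.7 ± z·1.49 with z = 1.960.
Half-width: 1.960 × 1.49 = 2.920.
1.7 − 2.920 = -1.220; 1.7 + 2.920 = 4.620.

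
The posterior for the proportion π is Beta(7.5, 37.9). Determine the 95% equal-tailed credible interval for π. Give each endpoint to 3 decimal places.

Posterior: Beta(7.5, 37.9).
Equal-tailed 95% interval: the 0.025 and 0.975 quantiles of Beta(7.5, 37.9).
Posterior mean ≈ 0.165, SD ≈ 0.055; a Normal approximation gives roughly [0.058, 0.272].
Exact: F⁻¹(0.025) = 0.073; F⁻¹(0.975) = 0.285.

[0.073, 0.285]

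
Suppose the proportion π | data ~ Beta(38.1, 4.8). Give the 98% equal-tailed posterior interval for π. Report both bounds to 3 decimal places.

Posterior: Beta(38.1, 4.8).
Equal-tailed 98% interval: the 0.01 and 0.99 quantiles of Beta(38.1, 4.8).
Posterior mean ≈ 0.888, SD ≈ 0.048; a Normal approximation gives roughly [0.777, 0.999].
Exact: F⁻¹(0.01) = 0.754; F⁻¹(0.99) = 0.971.

[0.754, 0.971]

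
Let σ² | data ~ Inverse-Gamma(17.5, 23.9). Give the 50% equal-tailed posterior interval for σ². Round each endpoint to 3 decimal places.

Inverse-Gamma(17.5, 23.9) quantiles: F⁻¹(0.25) and F⁻¹(0.75).
Equivalently, 1/σ² ~ Gamma(17.5, rate = 23.9); invert its 0.75 and 0.25 quantiles.
Posterior mean ≈ 1.448, SD ≈ 0.368; a Normal approximation gives roughly [1.200, 1.697].
Exact: lower = 1.188; upper = 1.645.

[1.188, 1.645]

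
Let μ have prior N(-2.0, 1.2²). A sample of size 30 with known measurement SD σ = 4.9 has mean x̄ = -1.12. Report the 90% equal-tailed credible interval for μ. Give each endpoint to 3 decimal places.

Posterior precision = 1/1.2² + 30/4.9² = 0.6944 + 1.2495 = 1.9439, so posterior SD = 0.7172.
Posterior mean = (-2.0/1.2² + 30·-1.12/4.9²) / 1.9439 = -1.4344.
Interval: -1.4344 ± 1.645 × 0.7172 → [-2.614, -0.255].

[-2.614, -0.255]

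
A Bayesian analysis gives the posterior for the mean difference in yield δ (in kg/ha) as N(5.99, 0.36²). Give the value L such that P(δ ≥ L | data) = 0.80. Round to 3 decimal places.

5.687

Need L with P(δ ≥ L) = 0.80: L = 5.99 − z_{0.2}·0.36.
z = 0.842; L = 5.99 − 0.842 × 0.36 = 5.687.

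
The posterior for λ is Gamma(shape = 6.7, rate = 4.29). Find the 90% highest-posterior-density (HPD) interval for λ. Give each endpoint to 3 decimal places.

The posterior is unimodal and skewed, so the HPD interval has equal density at both endpoints and is the shortest 90% interval.
Solving f(0.603) = f(2.485) with F(2.485) − F(0.603) = 0.90 gives [0.603, 2.485].
For comparison, the equal-tailed interval is [0.718, 2.668]; the HPD is narrower and shifted toward the mode.

[0.603, 2.485]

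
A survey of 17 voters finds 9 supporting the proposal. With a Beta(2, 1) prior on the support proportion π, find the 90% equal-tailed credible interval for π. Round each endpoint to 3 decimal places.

[0.368, 0.726]

Posterior: Beta(2+9, 1+8) = Beta(11, 9).
Equal-tailed 90% interval: the 0.05 and 0.95 quantiles of Beta(11, 9).
Posterior mean ≈ 0.550, SD ≈ 0.109; a Normal approximation gives roughly [0.371, 0.729].
Exact: F⁻¹(0.05) = 0.368; F⁻¹(0.95) = 0.726.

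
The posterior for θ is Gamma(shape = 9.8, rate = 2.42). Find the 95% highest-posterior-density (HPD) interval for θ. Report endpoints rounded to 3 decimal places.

The posterior is unimodal and skewed, so the HPD interval has equal density at both endpoints and is the shortest 95% interval.
Solving f(1.718) = f(6.628) with F(6.628) − F(1.718) = 0.95 gives [1.718, 6.628].
For comparison, the equal-tailed interval is [1.925, 6.951]; the HPD is narrower and shifted toward the mode.

[1.718, 6.628]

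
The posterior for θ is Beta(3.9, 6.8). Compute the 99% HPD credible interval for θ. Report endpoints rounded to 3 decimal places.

[0.063, 0.723]

The posterior is unimodal and skewed, so the HPD interval has equal density at both endpoints and is the shortest 99% interval.
Solving f(0.063) = f(0.723) with F(0.723) − F(0.063) = 0.99 gives [0.063, 0.723].
For comparison, the equal-tailed interval is [0.075, 0.740]; the HPD is narrower and shifted toward the mode.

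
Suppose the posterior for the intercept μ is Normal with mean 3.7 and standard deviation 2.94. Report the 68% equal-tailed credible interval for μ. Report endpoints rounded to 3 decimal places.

[0.776, 6.624]

The posterior is symmetric, so the 68% equal-tailed interval is μ = 3.7 ± z·2.94 with z = 0.994.
Half-width: 0.994 × 2.94 = 2.924.
3.7 − 2.924 = 0.776; 3.7 + 2.924 = 6.624.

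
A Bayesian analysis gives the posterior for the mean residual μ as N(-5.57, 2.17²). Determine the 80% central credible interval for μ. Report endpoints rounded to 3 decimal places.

The posterior is symmetric, so the 80% equal-tailed interval is μ = -5.57 ± z·2.17 with z = 1.282.
Half-width: 1.282 × 2.17 = 2.781.
-5.57 − 2.781 = -8.351; -5.57 + 2.781 = -2.789.

[-8.351, -2.789]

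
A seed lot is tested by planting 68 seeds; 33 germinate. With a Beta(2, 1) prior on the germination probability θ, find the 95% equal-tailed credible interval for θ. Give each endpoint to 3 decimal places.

[0.378, 0.608]

Posterior: Beta(2+33, 1+35) = Beta(35, 36).
Equal-tailed 95% interval: the 0.025 and 0.975 quantiles of Beta(35, 36).
Posterior mean ≈ 0.493, SD ≈ 0.059; a Normal approximation gives roughly [0.377, 0.608].
Exact: F⁻¹(0.025) = 0.378; F⁻¹(0.975) = 0.608.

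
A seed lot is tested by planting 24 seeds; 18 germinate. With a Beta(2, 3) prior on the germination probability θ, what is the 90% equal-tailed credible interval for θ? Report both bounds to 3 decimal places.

Posterior: Beta(2+18, 3+6) = Beta(20, 9).
Equal-tailed 90% interval: the 0.05 and 0.95 quantiles of Beta(20, 9).
Posterior mean ≈ 0.690, SD ≈ 0.084; a Normal approximation gives roughly [0.551, 0.829].
Exact: F⁻¹(0.05) = 0.543; F⁻¹(0.95) = 0.821.

[0.543, 0.821]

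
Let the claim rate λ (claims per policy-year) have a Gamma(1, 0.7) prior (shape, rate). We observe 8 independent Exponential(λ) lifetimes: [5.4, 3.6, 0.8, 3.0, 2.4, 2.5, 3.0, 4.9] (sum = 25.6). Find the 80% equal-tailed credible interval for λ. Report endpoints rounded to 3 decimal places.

Posterior: Gamma(1+8, 0.7+25.6) = Gamma(9, 26.3) (shape, rate).
Equal-tailed 80% interval: Gamma(9, 26.3) quantiles at 0.1 and 0.9.
Posterior mean ≈ 0.342, SD ≈ 0.114; a Normal approximation gives roughly [0.196, 0.488].
Exact: lower = 0.207; upper = 0.494.

[0.207, 0.494]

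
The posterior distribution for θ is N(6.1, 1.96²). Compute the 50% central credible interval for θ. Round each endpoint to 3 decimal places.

The posterior is symmetric, so the 50% equal-tailed interval is θ = 6.1 ± z·1.96 with z = 0.674.
Half-width: 0.674 × 1.96 = 1.322.
6.1 − 1.322 = 4.778; 6.1 + 1.322 = 7.422.

[4.778, 7.422]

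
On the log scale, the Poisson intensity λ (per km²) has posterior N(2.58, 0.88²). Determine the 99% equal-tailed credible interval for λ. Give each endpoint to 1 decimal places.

On the log scale the 99% interval is 2.58 ± 2.576 × 0.88 = [0.3133, 4.8467].
Exponentiate: [e^0.3133, e^4.8467] = [1.4, 127.3].

[1.4, 127.3]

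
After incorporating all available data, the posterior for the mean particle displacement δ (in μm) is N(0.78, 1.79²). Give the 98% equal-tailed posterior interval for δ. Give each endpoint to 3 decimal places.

The posterior is symmetric, so the 98% equal-tailed interval is δ = 0.78 ± z·1.79 with z = 2.326.
Half-width: 2.326 × 1.79 = 4.164.
0.78 − 4.164 = -3.384; 0.78 + 4.164 = 4.944.

[-3.384, 4.944]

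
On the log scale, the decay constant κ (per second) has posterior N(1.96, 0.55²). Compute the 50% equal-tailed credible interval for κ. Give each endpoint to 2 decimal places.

[4.90, 10.29]

On the log scale the 50% interval is 1.96 ± 0.674 × 0.55 = [1.5890, 2.3310].
Exponentiate: [e^1.5890, e^2.3310] = [4.90, 10.29].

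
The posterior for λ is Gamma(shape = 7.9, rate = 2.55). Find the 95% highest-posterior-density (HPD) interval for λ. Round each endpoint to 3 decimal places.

The posterior is unimodal and skewed, so the HPD interval has equal density at both endpoints and is the shortest 95% interval.
Solving f(1.141) = f(5.292) with F(5.292) − F(1.141) = 0.95 gives [1.141, 5.292].
For comparison, the equal-tailed interval is [1.329, 5.603]; the HPD is narrower and shifted toward the mode.

[1.141, 5.292]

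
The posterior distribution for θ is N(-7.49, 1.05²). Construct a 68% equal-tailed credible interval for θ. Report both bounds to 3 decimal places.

[-8.534, -6.446]

The posterior is symmetric, so the 68% equal-tailed interval is θ = -7.49 ± z·1.05 with z = 0.994.
Half-width: 0.994 × 1.05 = 1.044.
-7.49 − 1.044 = -8.534; -7.49 + 1.044 = -6.446.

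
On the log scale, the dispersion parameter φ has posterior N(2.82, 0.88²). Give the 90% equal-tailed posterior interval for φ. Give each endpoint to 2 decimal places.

On the log scale the 90% interval is 2.82 ± 1.645 × 0.88 = [1.3725, 4.2675].
Exponentiate: [e^1.3725, e^4.2675] = [3.95, 71.34].

[3.95, 71.34]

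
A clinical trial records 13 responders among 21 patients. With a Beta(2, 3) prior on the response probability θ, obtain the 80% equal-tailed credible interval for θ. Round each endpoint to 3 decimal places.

Posterior: Beta(2+13, 3+8) = Beta(15, 11).
Equal-tailed 80% interval: the 0.1 and 0.9 quantiles of Beta(15, 11).
Posterior mean ≈ 0.577, SD ≈ 0.095; a Normal approximation gives roughly [0.455, 0.699].
Exact: F⁻¹(0.1) = 0.452; F⁻¹(0.9) = 0.699.

[0.452, 0.699]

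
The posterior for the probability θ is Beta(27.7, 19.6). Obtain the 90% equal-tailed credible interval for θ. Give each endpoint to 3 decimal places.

Posterior: Beta(27.7, 19.6).
Equal-tailed 90% interval: the 0.05 and 0.95 quantiles of Beta(27.7, 19.6).
Posterior mean ≈ 0.586, SD ≈ 0.071; a Normal approximation gives roughly [0.469, 0.702].
Exact: F⁻¹(0.05) = 0.467; F⁻¹(0.95) = 0.700.

[0.467, 0.700]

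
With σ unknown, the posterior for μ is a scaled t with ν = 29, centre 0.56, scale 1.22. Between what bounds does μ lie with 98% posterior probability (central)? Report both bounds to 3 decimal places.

[-2.444, 3.564]

The t_29 distribution is symmetric; the 98% interval is 0.56 ± t·1.22 with t_{0.99,29} = 2.462.
Half-width: 2.462 × 1.22 = 3.004.
0.56 − 3.004 = -2.444; 0.56 + 3.004 = 3.564.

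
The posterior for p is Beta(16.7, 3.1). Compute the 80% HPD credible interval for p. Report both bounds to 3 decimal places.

The posterior is unimodal and skewed, so the HPD interval has equal density at both endpoints and is the shortest 80% interval.
Solving f(0.764) = f(0.956) with F(0.956) − F(0.764) = 0.80 gives [0.764, 0.956].
For comparison, the equal-tailed interval is [0.735, 0.936]; the HPD is narrower and shifted toward the mode.

[0.764, 0.956]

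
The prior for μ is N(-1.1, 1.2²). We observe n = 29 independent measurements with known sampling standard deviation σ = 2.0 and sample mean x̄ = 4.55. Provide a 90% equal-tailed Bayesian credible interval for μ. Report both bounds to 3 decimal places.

[3.473, 4.640]

Posterior precision = 1/1.2² + 29/2.0² = 0.6944 + 7.2500 = 7.9444, so posterior SD = 0.3548.
Posterior mean = (-1.1/1.2² + 29·4.55/2.0²) / 7.9444 = 4.0561.
Interval: 4.0561 ± 1.645 × 0.3548 → [3.473, 4.640].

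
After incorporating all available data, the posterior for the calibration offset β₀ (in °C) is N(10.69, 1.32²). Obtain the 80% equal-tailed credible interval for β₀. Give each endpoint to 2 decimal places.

[9.00, 12.38]

The posterior is symmetric, so the 80% equal-tailed interval is β₀ = 10.69 ± z·1.32 with z = 1.282.
Half-width: 1.282 × 1.32 = 1.69.
10.69 − 1.69 = 9.00; 10.69 + 1.69 = 12.38.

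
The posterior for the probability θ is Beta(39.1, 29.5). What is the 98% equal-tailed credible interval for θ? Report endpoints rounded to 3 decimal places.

Posterior: Beta(39.1, 29.5).
Equal-tailed 98% interval: the 0.01 and 0.99 quantiles of Beta(39.1, 29.5).
Posterior mean ≈ 0.570, SD ≈ 0.059; a Normal approximation gives roughly [0.432, 0.708].
Exact: F⁻¹(0.01) = 0.430; F⁻¹(0.99) = 0.704.

[0.430, 0.704]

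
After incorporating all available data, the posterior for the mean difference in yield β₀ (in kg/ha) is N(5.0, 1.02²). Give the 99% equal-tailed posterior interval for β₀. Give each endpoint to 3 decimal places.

The posterior is symmetric, so the 99% equal-tailed interval is β₀ = 5.0 ± z·1.02 with z = 2.576.
Half-width: 2.576 × 1.02 = 2.627.
5.0 − 2.627 = 2.373; 5.0 + 2.627 = 7.627.

[2.373, 7.627]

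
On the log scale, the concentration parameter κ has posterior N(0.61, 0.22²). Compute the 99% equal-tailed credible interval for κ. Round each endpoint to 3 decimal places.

On the log scale the 99% interval is 0.61 ± 2.576 × 0.22 = [0.0433, 1.1767].
Exponentiate: [e^0.0433, e^1.1767] = [1.044, 3.244].

[1.044, 3.244]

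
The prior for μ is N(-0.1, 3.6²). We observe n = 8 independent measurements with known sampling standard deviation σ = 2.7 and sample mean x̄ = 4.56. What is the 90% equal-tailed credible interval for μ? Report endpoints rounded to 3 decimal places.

[2.736, 5.772]

Posterior precision = 1/3.6² + 8/2.7² = 0.0772 + 1.0974 = 1.1746, so posterior SD = 0.9227.
Posterior mean = (-0.1/3.6² + 8·4.56/2.7²) / 1.1746 = 4.2539.
Interval: 4.2539 ± 1.645 × 0.9227 → [2.736, 5.772].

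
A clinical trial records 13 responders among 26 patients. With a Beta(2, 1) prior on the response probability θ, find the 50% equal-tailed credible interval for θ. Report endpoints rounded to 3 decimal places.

Posterior: Beta(2+13, 1+13) = Beta(15, 14).
Equal-tailed 50% interval: the 0.25 and 0.75 quantiles of Beta(15, 14).
Posterior mean ≈ 0.517, SD ≈ 0.091; a Normal approximation gives roughly [0.456, 0.579].
Exact: F⁻¹(0.25) = 0.455; F⁻¹(0.75) = 0.580.

[0.455, 0.580]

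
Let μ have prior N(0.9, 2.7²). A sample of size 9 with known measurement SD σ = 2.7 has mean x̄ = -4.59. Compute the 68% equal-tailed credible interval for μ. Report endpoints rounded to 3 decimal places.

[-4.890, -3.192]

Posterior precision = 1/2.7² + 9/2.7² = 0.1372 + 1.2346 = 1.3717, so posterior SD = 0.8538.
Posterior mean = (0.9/2.7² + 9·-4.59/2.7²) / 1.3717 = -4.0410.
Interval: -4.0410 ± 0.994 × 0.8538 → [-4.890, -3.192].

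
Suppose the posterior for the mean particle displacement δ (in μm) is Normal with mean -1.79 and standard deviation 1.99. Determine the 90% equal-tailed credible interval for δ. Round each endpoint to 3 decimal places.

The posterior is symmetric, so the 90% equal-tailed interval is δ = -1.79 ± z·1.99 with z = 1.645.
Half-width: 1.645 × 1.99 = 3.273.
-1.79 − 3.273 = -5.063; -1.79 + 3.273 = 1.483.

[-5.063, 1.483]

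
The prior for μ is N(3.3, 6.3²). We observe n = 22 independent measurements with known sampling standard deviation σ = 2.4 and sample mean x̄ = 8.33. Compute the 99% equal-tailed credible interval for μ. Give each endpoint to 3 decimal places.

Posterior precision = 1/6.3² + 22/2.4² = 0.0252 + 3.8194 = 3.8446, so posterior SD = 0.5100.
Posterior mean = (3.3/6.3² + 22·8.33/2.4²) / 3.8446 = 8.2970.
Interval: 8.2970 ± 2.576 × 0.5100 → [6.983, 9.611].

[6.983, 9.611]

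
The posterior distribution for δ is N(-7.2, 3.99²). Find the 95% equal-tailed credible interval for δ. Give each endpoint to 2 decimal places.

[-15.02, 0.62]

The posterior is symmetric, so the 95% equal-tailed interval is δ = -7.2 ± z·3.99 with z = 1.960.
Half-width: 1.960 × 3.99 = 7.82.
-7.2 − 7.82 = -15.02; -7.2 + 7.82 = 0.62.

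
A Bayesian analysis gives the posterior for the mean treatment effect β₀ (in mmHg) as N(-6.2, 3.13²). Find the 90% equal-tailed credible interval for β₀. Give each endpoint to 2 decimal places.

[-11.35, -1.05]

The posterior is symmetric, so the 90% equal-tailed interval is β₀ = -6.2 ± z·3.13 with z = 1.645.
Half-width: 1.645 × 3.13 = 5.15.
-6.2 − 5.15 = -11.35; -6.2 + 5.15 = -1.05.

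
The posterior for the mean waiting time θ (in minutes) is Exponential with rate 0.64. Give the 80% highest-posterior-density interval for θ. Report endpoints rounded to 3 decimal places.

The exponential density is strictly decreasing on [0, ∞), so the HPD interval is anchored at 0: [0, q] with P(θ ≤ q) = 0.80.
q = −ln(1 − 0.80) / 0.64 = 1.6094 / 0.64 = 2.515.

[0.000, 2.515]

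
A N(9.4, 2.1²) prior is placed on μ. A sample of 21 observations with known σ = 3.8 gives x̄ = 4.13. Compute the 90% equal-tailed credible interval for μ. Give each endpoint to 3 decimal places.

Posterior precision = 1/2.1² + 21/3.8² = 0.2268 + 1.4543 = 1.6811, so posterior SD = 0.7713.
Posterior mean = (9.4/2.1² + 21·4.13/3.8²) / 1.6811 = 4.8409.
Interval: 4.8409 ± 1.645 × 0.7713 → [3.572, 6.110].

[3.572, 6.110]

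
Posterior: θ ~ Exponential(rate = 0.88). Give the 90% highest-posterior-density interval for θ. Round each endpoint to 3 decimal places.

The exponential density is strictly decreasing on [0, ∞), so the HPD interval is anchored at 0: [0, q] with P(θ ≤ q) = 0.90.
q = −ln(1 − 0.90) / 0.88 = 2.3026 / 0.88 = 2.617.

[0.000, 2.617]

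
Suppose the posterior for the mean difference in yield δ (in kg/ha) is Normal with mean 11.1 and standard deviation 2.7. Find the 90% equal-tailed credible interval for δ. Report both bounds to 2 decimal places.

The posterior is symmetric, so the 90% equal-tailed interval is δ = 11.1 ± z·2.7 with z = 1.645.
Half-width: 1.645 × 2.7 = 4.44.
11.1 − 4.44 = 6.66; 11.1 + 4.44 = 15.54.

[6.66, 15.54]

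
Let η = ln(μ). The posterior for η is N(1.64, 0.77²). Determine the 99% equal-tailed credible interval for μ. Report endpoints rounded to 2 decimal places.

On the log scale the 99% interval is 1.64 ± 2.576 × 0.77 = [-0.3434, 3.6234].
Exponentiate: [e^-0.3434, e^3.6234] = [0.71, 37.46].

[0.71, 37.46]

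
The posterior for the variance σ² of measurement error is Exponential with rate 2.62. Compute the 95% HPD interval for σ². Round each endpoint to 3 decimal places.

[0.000, 1.143]

The exponential density is strictly decreasing on [0, ∞), so the HPD interval is anchored at 0: [0, q] with P(σ² ≤ q) = 0.95.
q = −ln(1 − 0.95) / 2.62 = 2.9957 / 2.62 = 1.143.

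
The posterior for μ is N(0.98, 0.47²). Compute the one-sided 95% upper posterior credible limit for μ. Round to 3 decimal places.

1.753

Need U with P(μ ≤ U) = 0.95: U = 0.98 + z_{0.05}·0.47.
z = 1.645; U = 0.98 + 1.645 × 0.47 = 1.753.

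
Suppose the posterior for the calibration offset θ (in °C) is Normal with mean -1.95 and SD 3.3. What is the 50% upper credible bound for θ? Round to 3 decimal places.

-1.950

Need U with P(θ ≤ U) = 0.50: U = -1.95 + z_{0.5}·3.3.
z = 0.000; U = -1.95 + 0.000 × 3.3 = -1.950.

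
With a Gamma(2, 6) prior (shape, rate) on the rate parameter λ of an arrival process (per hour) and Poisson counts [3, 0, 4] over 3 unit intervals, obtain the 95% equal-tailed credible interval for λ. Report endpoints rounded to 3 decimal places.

Posterior: Gamma(2+7, 6+3) = Gamma(9, 9) (shape, rate).
Equal-tailed 95% interval: Gamma(9, 9) quantiles at 0.025 and 0.975.
Posterior mean ≈ 1.000, SD ≈ 0.333; a Normal approximation gives roughly [0.347, 1.653].
Exact: lower = 0.457; upper = 1.751.

[0.457, 1.751]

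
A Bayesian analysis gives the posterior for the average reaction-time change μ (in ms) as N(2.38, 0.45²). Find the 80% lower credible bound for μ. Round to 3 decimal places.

Need L with P(μ ≥ L) = 0.80: L = 2.38 − z_{0.2}·0.45.
z = 0.842; L = 2.38 − 0.842 × 0.45 = 2.001.

2.001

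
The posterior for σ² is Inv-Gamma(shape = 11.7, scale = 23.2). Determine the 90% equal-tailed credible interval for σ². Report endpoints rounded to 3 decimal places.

[1.301, 3.464]

Inverse-Gamma(11.7, 23.2) quantiles: F⁻¹(0.05) and F⁻¹(0.95).
Equivalently, 1/σ² ~ Gamma(11.7, rate = 23.2); invert its 0.95 and 0.05 quantiles.
Posterior mean ≈ 2.168, SD ≈ 0.696; a Normal approximation gives roughly [1.023, 3.313].
Exact: lower = 1.301; upper = 3.464.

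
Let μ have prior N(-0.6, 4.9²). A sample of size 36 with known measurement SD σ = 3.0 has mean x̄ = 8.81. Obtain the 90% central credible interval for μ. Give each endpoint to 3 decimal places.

Posterior precision = 1/4.9² + 36/3.0² = 0.0416 + 4.0000 = 4.0416, so posterior SD = 0.4974.
Posterior mean = (-0.6/4.9² + 36·8.81/3.0²) / 4.0416 = 8.7130.
Interval: 8.7130 ± 1.645 × 0.4974 → [7.895, 9.531].

[7.895, 9.531]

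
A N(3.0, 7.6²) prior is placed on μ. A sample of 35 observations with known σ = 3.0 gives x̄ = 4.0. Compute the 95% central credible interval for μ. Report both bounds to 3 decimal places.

Posterior precision = 1/7.6² + 35/3.0² = 0.0173 + 3.8889 = 3.9062, so posterior SD = 0.5060.
Posterior mean = (3.0/7.6² + 35·4.0/3.0²) / 3.9062 = 3.9956.
Interval: 3.9956 ± 1.960 × 0.5060 → [3.004, 4.987].

[3.004, 4.987]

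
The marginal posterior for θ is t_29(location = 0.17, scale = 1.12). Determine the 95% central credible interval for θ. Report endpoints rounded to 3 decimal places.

The t_29 distribution is symmetric; the 95% interval is 0.17 ± t·1.12 with t_{0.975,29} = 2.045.
Half-width: 2.045 × 1.12 = 2.291.
0.17 − 2.291 = -2.121; 0.17 + 2.291 = 2.461.

[-2.121, 2.461]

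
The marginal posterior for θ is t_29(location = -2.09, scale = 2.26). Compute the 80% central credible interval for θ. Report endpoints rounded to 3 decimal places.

The t_29 distribution is symmetric; the 80% interval is -2.09 ± t·2.26 with t_{0.9,29} = 1.311.
Half-width: 1.311 × 2.26 = 2.964.
-2.09 − 2.964 = -5.054; -2.09 + 2.964 = 0.874.

[-5.054, 0.874]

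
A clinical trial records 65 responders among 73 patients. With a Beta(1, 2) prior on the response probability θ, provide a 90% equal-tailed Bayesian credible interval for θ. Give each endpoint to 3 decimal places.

Posterior: Beta(1+65, 2+8) = Beta(66, 10).
Equal-tailed 90% interval: the 0.05 and 0.95 quantiles of Beta(66, 10).
Posterior mean ≈ 0.868, SD ≈ 0.039; a Normal approximation gives roughly [0.805, 0.932].
Exact: F⁻¹(0.05) = 0.800; F⁻¹(0.95) = 0.926.

[0.800, 0.926]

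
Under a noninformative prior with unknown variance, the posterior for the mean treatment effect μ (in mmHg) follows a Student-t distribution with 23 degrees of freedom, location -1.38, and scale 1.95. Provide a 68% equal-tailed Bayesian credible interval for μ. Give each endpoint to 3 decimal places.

The t_23 distribution is symmetric; the 68% interval is -1.38 ± t·1.95 with t_{0.84,23} = 1.016.
Half-width: 1.016 × 1.95 = 1.982.
-1.38 − 1.982 = -3.362; -1.38 + 1.982 = 0.602.

[-3.362, 0.602]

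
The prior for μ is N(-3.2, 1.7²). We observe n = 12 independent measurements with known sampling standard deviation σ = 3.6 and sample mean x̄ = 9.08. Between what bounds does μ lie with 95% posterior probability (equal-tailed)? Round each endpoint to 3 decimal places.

[4.001, 7.477]

Posterior precision = 1/1.7² + 12/3.6² = 0.3460 + 0.9259 = 1.2719, so posterior SD = 0.8867.
Posterior mean = (-3.2/1.7² + 12·9.08/3.6²) / 1.2719 = 5.7393.
Interval: 5.7393 ± 1.960 × 0.8867 → [4.001, 7.477].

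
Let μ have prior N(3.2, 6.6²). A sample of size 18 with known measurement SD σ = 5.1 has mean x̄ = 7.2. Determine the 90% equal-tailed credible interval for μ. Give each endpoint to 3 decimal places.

[5.126, 9.017]

Posterior precision = 1/6.6² + 18/5.1² = 0.0230 + 0.6920 = 0.7150, so posterior SD = 1.1826.
Posterior mean = (3.2/6.6² + 18·7.2/5.1²) / 0.7150 = 7.0716.
Interval: 7.0716 ± 1.645 × 1.1826 → [5.126, 9.017].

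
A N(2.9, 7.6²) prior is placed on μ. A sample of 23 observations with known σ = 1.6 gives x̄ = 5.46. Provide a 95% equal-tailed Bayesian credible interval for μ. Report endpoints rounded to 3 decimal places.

[4.802, 6.108]

Posterior precision = 1/7.6² + 23/1.6² = 0.0173 + 8.9844 = 9.0017, so posterior SD = 0.3333.
Posterior mean = (2.9/7.6² + 23·5.46/1.6²) / 9.0017 = 5.4551.
Interval: 5.4551 ± 1.960 × 0.3333 → [4.802, 6.108].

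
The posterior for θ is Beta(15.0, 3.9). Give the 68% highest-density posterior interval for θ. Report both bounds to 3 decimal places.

The posterior is unimodal and skewed, so the HPD interval has equal density at both endpoints and is the shortest 68% interval.
Solving f(0.729) = f(0.904) with F(0.904) − F(0.729) = 0.68 gives [0.729, 0.904].
For comparison, the equal-tailed interval is [0.703, 0.884]; the HPD is narrower and shifted toward the mode.

[0.729, 0.904]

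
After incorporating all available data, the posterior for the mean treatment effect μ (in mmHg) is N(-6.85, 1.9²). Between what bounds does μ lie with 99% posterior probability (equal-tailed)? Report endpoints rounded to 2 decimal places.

[-11.74, -1.96]

The posterior is symmetric, so the 99% equal-tailed interval is μ = -6.85 ± z·1.9 with z = 2.576.
Half-width: 2.576 × 1.9 = 4.89.
-6.85 − 4.89 = -11.74; -6.85 + 4.89 = -1.96.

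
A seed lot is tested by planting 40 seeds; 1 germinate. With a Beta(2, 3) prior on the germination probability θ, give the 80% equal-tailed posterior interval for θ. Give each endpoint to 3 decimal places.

[0.025, 0.116]

Posterior: Beta(2+1, 3+39) = Beta(3, 42).
Equal-tailed 80% interval: the 0.1 and 0.9 quantiles of Beta(3, 42).
Posterior mean ≈ 0.067, SD ≈ 0.037; a Normal approximation gives roughly [0.020, 0.114].
Exact: F⁻¹(0.1) = 0.025; F⁻¹(0.9) = 0.116.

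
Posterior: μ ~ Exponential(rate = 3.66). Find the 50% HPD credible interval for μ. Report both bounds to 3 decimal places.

[0.000, 0.189]

The exponential density is strictly decreasing on [0, ∞), so the HPD interval is anchored at 0: [0, q] with P(μ ≤ q) = 0.50.
q = −ln(1 − 0.50) / 3.66 = 0.6931 / 3.66 = 0.189.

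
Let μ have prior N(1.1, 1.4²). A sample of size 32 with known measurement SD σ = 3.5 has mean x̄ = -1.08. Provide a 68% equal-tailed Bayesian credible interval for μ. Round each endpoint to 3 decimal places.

[-1.287, -0.161]

Posterior precision = 1/1.4² + 32/3.5² = 0.5102 + 2.6122 = 3.1224, so posterior SD = 0.5659.
Posterior mean = (1.1/1.4² + 32·-1.08/3.5²) / 3.1224 = -0.7238.
Interval: -0.7238 ± 0.994 × 0.5659 → [-1.287, -0.161].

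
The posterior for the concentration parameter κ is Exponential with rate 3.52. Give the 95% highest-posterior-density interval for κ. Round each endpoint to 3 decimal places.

The exponential density is strictly decreasing on [0, ∞), so the HPD interval is anchored at 0: [0, q] with P(κ ≤ q) = 0.95.
q = −ln(1 − 0.95) / 3.52 = 2.9957 / 3.52 = 0.851.

[0.000, 0.851]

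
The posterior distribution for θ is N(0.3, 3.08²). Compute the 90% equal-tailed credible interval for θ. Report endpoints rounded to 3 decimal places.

The posterior is symmetric, so the 90% equal-tailed interval is θ = 0.3 ± z·3.08 with z = 1.645.
Half-width: 1.645 × 3.08 = 5.066.
0.3 − 5.066 = -4.766; 0.3 + 5.066 = 5.366.

[-4.766, 5.366]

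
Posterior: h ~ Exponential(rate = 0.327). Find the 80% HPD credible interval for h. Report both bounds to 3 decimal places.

The exponential density is strictly decreasing on [0, ∞), so the HPD interval is anchored at 0: [0, q] with P(h ≤ q) = 0.80.
q = −ln(1 − 0.80) / 0.327 = 1.6094 / 0.327 = 4.922.

[0.000, 4.922]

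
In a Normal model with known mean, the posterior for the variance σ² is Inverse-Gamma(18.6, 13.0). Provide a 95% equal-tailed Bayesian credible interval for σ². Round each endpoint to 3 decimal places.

Inverse-Gamma(18.6, 13.0) quantiles: F⁻¹(0.025) and F⁻¹(0.975).
Equivalently, 1/σ² ~ Gamma(18.6, rate = 13.0); invert its 0.975 and 0.025 quantiles.
Posterior mean ≈ 0.739, SD ≈ 0.181; a Normal approximation gives roughly [0.383, 1.094].
Exact: lower = 0.465; upper = 1.168.

[0.465, 1.168]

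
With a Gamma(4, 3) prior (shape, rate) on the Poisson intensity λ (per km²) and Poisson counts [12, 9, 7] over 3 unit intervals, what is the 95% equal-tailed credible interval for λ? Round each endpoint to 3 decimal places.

[3.648, 7.334]

Posterior: Gamma(4+28, 3+3) = Gamma(32, 6) (shape, rate).
Equal-tailed 95% interval: Gamma(32, 6) quantiles at 0.025 and 0.975.
Posterior mean ≈ 5.333, SD ≈ 0.943; a Normal approximation gives roughly [3.485, 7.181].
Exact: lower = 3.648; upper = 7.334.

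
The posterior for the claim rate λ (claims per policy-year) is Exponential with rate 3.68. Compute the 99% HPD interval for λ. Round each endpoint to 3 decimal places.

[0.000, 1.251]

The exponential density is strictly decreasing on [0, ∞), so the HPD interval is anchored at 0: [0, q] with P(λ ≤ q) = 0.99.
q = −ln(1 − 0.99) / 3.68 = 4.6052 / 3.68 = 1.251.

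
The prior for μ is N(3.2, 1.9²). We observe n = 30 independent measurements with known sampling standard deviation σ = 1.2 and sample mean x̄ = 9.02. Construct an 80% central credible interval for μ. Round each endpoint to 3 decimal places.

[8.665, 9.223]

Posterior precision = 1/1.9² + 30/1.2² = 0.2770 + 20.8333 = 21.1103, so posterior SD = 0.2176.
Posterior mean = (3.2/1.9² + 30·9.02/1.2²) / 21.1103 = 8.9436.
Interval: 8.9436 ± 1.282 × 0.2176 → [8.665, 9.223].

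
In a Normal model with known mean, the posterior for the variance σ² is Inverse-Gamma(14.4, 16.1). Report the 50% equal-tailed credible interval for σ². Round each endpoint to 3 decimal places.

[0.961, 1.377]

Inverse-Gamma(14.4, 16.1) quantiles: F⁻¹(0.25) and F⁻¹(0.75).
Equivalently, 1/σ² ~ Gamma(14.4, rate = 16.1); invert its 0.75 and 0.25 quantiles.
Posterior mean ≈ 1.201, SD ≈ 0.341; a Normal approximation gives roughly [0.971, 1.432].
Exact: lower = 0.961; upper = 1.377.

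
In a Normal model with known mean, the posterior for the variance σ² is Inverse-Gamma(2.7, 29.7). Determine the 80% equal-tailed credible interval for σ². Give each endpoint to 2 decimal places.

[6.06, 32.23]

Inverse-Gamma(2.7, 29.7) quantiles: F⁻¹(0.1) and F⁻¹(0.9).
Equivalently, 1/σ² ~ Gamma(2.7, rate = 29.7); invert its 0.9 and 0.1 quantiles.
Posterior mean ≈ 17.47, SD ≈ 20.88; a Normal approximation gives roughly [-9.29, 44.23].
Exact: lower = 6.06; upper = 32.23.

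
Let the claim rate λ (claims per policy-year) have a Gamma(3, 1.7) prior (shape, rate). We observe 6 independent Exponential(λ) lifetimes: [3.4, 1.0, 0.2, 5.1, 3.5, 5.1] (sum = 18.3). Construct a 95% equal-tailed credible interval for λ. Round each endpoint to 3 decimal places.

[0.206, 0.788]

Posterior: Gamma(3+6, 1.7+18.3) = Gamma(9, 20.0) (shape, rate).
Equal-tailed 95% interval: Gamma(9, 20.0) quantiles at 0.025 and 0.975.
Posterior mean ≈ 0.450, SD ≈ 0.150; a Normal approximation gives roughly [0.156, 0.744].
Exact: lower = 0.206; upper = 0.788.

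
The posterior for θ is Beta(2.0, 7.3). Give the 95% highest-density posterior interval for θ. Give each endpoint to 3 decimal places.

The posterior is unimodal and skewed, so the HPD interval has equal density at both endpoints and is the shortest 95% interval.
Solving f(0.010) = f(0.462) with F(0.462) − F(0.010) = 0.95 gives [0.010, 0.462].
For comparison, the equal-tailed interval is [0.031, 0.513]; the HPD is narrower and shifted toward the mode.

[0.010, 0.462]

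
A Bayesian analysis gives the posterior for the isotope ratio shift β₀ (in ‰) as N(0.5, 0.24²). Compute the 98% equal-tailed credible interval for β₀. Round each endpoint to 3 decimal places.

The posterior is symmetric, so the 98% equal-tailed interval is β₀ = 0.5 ± z·0.24 with z = 2.326.
Half-width: 2.326 × 0.24 = 0.558.
0.5 − 0.558 = -0.058; 0.5 + 0.558 = 1.058.

[-0.058, 1.058]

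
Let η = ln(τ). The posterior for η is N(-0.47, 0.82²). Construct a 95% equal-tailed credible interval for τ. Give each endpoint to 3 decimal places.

[0.125, 3.118]

On the log scale the 95% interval is -0.47 ± 1.960 × 0.82 = [-2.0772, 1.1372].
Exponentiate: [e^-2.0772, e^1.1372] = [0.125, 3.118].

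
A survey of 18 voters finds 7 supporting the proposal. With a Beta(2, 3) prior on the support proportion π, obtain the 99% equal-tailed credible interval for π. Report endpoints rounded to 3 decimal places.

[0.162, 0.655]

Posterior: Beta(2+7, 3+11) = Beta(9, 14).
Equal-tailed 99% interval: the 0.005 and 0.995 quantiles of Beta(9, 14).
Posterior mean ≈ 0.391, SD ≈ 0.100; a Normal approximation gives roughly [0.135, 0.648].
Exact: F⁻¹(0.005) = 0.162; F⁻¹(0.995) = 0.655.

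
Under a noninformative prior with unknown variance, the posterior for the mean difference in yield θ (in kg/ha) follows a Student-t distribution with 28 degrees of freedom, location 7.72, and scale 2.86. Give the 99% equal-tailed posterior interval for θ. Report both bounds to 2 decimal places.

The t_28 distribution is symmetric; the 99% interval is 7.72 ± t·2.86 with t_{0.995,28} = 2.763.
Half-width: 2.763 × 2.86 = 7.90.
7.72 − 7.90 = -0.18; 7.72 + 7.90 = 15.62.

[-0.18, 15.62]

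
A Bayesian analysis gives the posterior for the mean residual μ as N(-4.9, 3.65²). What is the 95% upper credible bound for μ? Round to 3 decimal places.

Need U with P(μ ≤ U) = 0.95: U = -4.9 + z_{0.05}·3.65.
z = 1.645; U = -4.9 + 1.645 × 3.65 = 1.104.

1.104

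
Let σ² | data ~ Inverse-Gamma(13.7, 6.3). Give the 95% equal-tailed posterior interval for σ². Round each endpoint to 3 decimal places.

Inverse-Gamma(13.7, 6.3) quantiles: F⁻¹(0.025) and F⁻¹(0.975).
Equivalently, 1/σ² ~ Gamma(13.7, rate = 6.3); invert its 0.975 and 0.025 quantiles.
Posterior mean ≈ 0.496, SD ≈ 0.145; a Normal approximation gives roughly [0.212, 0.780].
Exact: lower = 0.288; upper = 0.848.

[0.288, 0.848]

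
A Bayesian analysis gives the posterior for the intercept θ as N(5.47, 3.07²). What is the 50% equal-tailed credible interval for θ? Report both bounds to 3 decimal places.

The posterior is symmetric, so the 50% equal-tailed interval is θ = 5.47 ± z·3.07 with z = 0.674.
Half-width: 0.674 × 3.07 = 2.071.
5.47 − 2.071 = 3.399; 5.47 + 2.071 = 7.541.

[3.399, 7.541]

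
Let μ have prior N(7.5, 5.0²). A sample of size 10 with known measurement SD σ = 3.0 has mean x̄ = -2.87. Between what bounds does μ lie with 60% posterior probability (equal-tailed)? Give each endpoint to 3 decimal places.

Posterior precision = 1/5.0² + 10/3.0² = 0.0400 + 1.1111 = 1.1511, so posterior SD = 0.9321.
Posterior mean = (7.5/5.0² + 10·-2.87/3.0²) / 1.1511 = -2.5097.
Interval: -2.5097 ± 0.842 × 0.9321 → [-3.294, -1.725].

[-3.294, -1.725]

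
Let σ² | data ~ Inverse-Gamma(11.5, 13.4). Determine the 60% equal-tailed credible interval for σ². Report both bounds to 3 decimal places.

Inverse-Gamma(11.5, 13.4) quantiles: F⁻¹(0.2) and F⁻¹(0.8).
Equivalently, 1/σ² ~ Gamma(11.5, rate = 13.4); invert its 0.8 and 0.2 quantiles.
Posterior mean ≈ 1.276, SD ≈ 0.414; a Normal approximation gives roughly [0.928, 1.625].
Exact: lower = 0.943; upper = 1.559.

[0.943, 1.559]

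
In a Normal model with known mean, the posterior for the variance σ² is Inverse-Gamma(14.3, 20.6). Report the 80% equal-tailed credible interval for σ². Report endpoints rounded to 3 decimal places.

Inverse-Gamma(14.3, 20.6) quantiles: F⁻¹(0.1) and F⁻¹(0.9).
Equivalently, 1/σ² ~ Gamma(14.3, rate = 20.6); invert its 0.9 and 0.1 quantiles.
Posterior mean ≈ 1.549, SD ≈ 0.442; a Normal approximation gives roughly [0.983, 2.115].
Exact: lower = 1.067; upper = 2.120.

[1.067, 2.120]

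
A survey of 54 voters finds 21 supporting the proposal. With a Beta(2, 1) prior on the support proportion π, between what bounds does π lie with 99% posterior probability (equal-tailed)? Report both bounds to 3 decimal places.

[0.246, 0.573]

Posterior: Beta(2+21, 1+33) = Beta(23, 34).
Equal-tailed 99% interval: the 0.005 and 0.995 quantiles of Beta(23, 34).
Posterior mean ≈ 0.404, SD ≈ 0.064; a Normal approximation gives roughly [0.238, 0.569].
Exact: F⁻¹(0.005) = 0.246; F⁻¹(0.995) = 0.573.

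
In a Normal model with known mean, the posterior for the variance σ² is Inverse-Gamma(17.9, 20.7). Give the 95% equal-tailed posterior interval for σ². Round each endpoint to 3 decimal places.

Inverse-Gamma(17.9, 20.7) quantiles: F⁻¹(0.025) and F⁻¹(0.975).
Equivalently, 1/σ² ~ Gamma(17.9, rate = 20.7); invert its 0.975 and 0.025 quantiles.
Posterior mean ≈ 1.225, SD ≈ 0.307; a Normal approximation gives roughly [0.623, 1.827].
Exact: lower = 0.764; upper = 1.954.

[0.764, 1.954]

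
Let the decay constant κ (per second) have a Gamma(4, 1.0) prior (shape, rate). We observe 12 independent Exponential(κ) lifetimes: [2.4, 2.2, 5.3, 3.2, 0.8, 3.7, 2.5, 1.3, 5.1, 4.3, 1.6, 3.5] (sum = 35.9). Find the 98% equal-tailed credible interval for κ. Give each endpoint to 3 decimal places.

[0.222, 0.725]

Posterior: Gamma(4+12, 1.0+35.9) = Gamma(16, 36.9) (shape, rate).
Equal-tailed 98% interval: Gamma(16, 36.9) quantiles at 0.01 and 0.99.
Posterior mean ≈ 0.434, SD ≈ 0.108; a Normal approximation gives roughly [0.181, 0.686].
Exact: lower = 0.222; upper = 0.725.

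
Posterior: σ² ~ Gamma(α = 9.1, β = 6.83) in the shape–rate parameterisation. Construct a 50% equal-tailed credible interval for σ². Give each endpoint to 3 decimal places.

Posterior: Gamma(shape 9.1, rate 6.83).
Equal-tailed 50% interval: Gamma(9.1, 6.83) quantiles at 0.25 and 0.75.
Posterior mean ≈ 1.332, SD ≈ 0.442; a Normal approximation gives roughly [1.034, 1.630].
Exact: lower = 1.014; upper = 1.598.

[1.014, 1.598]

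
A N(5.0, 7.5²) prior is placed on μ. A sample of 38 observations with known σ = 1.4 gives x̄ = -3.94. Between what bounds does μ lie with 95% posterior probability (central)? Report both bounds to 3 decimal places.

[-4.377, -3.487]

Posterior precision = 1/7.5² + 38/1.4² = 0.0178 + 19.3878 = 19.4055, so posterior SD = 0.2270.
Posterior mean = (5.0/7.5² + 38·-3.94/1.4²) / 19.4055 = -3.9318.
Interval: -3.9318 ± 1.960 × 0.2270 → [-4.377, -3.487].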